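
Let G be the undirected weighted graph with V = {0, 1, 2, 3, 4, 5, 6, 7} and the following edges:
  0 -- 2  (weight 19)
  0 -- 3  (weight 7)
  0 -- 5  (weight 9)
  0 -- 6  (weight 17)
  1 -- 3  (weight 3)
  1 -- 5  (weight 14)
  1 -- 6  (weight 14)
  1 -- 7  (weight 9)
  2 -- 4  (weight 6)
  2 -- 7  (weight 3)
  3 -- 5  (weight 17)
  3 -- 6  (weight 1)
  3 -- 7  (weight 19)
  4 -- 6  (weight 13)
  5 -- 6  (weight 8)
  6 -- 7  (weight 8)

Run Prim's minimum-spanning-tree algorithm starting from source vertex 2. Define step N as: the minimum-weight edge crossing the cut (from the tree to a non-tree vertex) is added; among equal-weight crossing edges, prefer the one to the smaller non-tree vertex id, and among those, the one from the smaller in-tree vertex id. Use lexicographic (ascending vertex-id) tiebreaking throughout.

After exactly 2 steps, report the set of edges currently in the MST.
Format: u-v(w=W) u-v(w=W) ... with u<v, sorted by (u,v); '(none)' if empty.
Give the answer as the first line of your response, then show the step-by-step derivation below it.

2-4(w=6) 2-7(w=3)

step 1: add edge 2-7 (w=3); MST = {2-7(w=3)}
step 2: add edge 2-4 (w=6); MST = {2-4(w=6) 2-7(w=3)}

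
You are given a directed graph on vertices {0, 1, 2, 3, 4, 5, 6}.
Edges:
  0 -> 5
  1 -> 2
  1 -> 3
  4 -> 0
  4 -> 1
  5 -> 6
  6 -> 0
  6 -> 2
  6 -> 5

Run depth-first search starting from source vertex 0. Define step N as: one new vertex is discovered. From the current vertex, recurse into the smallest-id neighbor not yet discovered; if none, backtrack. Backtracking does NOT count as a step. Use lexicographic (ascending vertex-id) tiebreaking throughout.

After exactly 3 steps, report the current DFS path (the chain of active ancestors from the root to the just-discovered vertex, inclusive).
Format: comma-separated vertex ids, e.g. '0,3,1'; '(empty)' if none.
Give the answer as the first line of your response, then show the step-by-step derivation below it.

0,5,6

step 1: discover 0; path=0; order=0
step 2: discover 5; path=0>5; order=0,5
step 3: discover 6; path=0>5>6; order=0,5,6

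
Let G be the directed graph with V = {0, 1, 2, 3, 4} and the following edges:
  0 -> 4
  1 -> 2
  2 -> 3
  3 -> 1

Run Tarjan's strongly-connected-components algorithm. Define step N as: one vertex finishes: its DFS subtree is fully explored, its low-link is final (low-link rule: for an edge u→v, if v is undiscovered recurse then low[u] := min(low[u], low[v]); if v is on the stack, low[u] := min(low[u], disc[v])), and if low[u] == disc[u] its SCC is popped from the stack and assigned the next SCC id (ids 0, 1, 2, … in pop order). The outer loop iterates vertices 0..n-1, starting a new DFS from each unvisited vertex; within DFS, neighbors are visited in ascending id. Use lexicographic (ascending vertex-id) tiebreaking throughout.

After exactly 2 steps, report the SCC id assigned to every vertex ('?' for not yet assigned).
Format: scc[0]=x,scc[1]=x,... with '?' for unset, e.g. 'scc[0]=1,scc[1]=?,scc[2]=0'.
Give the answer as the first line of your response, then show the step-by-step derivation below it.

scc[0]=1,scc[1]=?,scc[2]=?,scc[3]=?,scc[4]=0

step 1: low=(low[0]=0,low[1]=?,low[2]=?,low[3]=?,low[4]=1); scc=(scc[0]=?,scc[1]=?,scc[2]=?,scc[3]=?,scc[4]=0)
step 2: low=(low[0]=0,low[1]=?,low[2]=?,low[3]=?,low[4]=1); scc=(scc[0]=1,scc[1]=?,scc[2]=?,scc[3]=?,scc[4]=0)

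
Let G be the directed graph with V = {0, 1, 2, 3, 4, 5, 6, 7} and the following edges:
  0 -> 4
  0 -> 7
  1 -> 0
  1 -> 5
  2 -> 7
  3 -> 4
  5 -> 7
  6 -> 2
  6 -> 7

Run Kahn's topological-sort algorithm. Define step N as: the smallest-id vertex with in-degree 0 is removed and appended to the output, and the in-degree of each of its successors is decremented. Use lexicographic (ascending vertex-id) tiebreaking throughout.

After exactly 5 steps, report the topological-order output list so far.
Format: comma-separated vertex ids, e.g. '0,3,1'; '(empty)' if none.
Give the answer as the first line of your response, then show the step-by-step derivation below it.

1,0,3,4,5

step 1: output 1; order=[1]; indeg=(0,0,1,0,2,0,0,4)
step 2: output 0; order=[1,0]; indeg=(0,0,1,0,1,0,0,3)
step 3: output 3; order=[1,0,3]; indeg=(0,0,1,0,0,0,0,3)
step 4: output 4; order=[1,0,3,4]; indeg=(0,0,1,0,0,0,0,3)
step 5: output 5; order=[1,0,3,4,5]; indeg=(0,0,1,0,0,0,0,2)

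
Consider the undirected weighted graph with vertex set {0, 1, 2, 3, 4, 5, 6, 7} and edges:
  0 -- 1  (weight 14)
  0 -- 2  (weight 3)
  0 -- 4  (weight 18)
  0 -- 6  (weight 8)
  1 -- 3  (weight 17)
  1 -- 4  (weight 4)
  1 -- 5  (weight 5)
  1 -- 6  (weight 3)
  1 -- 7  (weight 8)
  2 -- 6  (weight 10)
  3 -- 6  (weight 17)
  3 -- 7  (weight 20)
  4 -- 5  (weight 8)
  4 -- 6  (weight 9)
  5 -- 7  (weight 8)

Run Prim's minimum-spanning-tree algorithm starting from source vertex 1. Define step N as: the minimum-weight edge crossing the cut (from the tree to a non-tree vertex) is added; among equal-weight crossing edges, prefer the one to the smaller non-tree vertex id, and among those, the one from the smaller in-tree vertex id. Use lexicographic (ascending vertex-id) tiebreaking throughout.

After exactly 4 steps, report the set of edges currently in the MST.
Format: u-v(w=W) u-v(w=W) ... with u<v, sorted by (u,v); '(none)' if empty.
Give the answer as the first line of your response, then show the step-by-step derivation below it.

0-6(w=8) 1-4(w=4) 1-5(w=5) 1-6(w=3)

step 1: add edge 1-6 (w=3); MST = {1-6(w=3)}
step 2: add edge 1-4 (w=4); MST = {1-4(w=4) 1-6(w=3)}
step 3: add edge 1-5 (w=5); MST = {1-4(w=4) 1-5(w=5) 1-6(w=3)}
step 4: add edge 0-6 (w=8); MST = {0-6(w=8) 1-4(w=4) 1-5(w=5) 1-6(w=3)}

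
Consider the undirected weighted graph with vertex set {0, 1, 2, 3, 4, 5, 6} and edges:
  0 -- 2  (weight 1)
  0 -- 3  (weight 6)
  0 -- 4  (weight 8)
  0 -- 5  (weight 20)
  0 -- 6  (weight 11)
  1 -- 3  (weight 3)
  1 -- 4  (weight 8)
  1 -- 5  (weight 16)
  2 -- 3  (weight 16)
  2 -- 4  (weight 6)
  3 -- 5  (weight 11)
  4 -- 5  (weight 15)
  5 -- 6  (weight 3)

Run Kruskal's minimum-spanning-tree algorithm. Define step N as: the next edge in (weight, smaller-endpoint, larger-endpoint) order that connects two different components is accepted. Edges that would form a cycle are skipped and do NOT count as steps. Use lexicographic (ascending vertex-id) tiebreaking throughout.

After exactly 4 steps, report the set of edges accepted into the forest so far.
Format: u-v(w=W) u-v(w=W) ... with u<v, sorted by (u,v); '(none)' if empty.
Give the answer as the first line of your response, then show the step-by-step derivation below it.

0-2(w=1) 0-3(w=6) 1-3(w=3) 5-6(w=3)

step 1: add edge 0-2 (w=1); MST = {0-2(w=1)}
step 2: add edge 1-3 (w=3); MST = {0-2(w=1) 1-3(w=3)}
step 3: add edge 5-6 (w=3); MST = {0-2(w=1) 1-3(w=3) 5-6(w=3)}
step 4: add edge 0-3 (w=6); MST = {0-2(w=1) 0-3(w=6) 1-3(w=3) 5-6(w=3)}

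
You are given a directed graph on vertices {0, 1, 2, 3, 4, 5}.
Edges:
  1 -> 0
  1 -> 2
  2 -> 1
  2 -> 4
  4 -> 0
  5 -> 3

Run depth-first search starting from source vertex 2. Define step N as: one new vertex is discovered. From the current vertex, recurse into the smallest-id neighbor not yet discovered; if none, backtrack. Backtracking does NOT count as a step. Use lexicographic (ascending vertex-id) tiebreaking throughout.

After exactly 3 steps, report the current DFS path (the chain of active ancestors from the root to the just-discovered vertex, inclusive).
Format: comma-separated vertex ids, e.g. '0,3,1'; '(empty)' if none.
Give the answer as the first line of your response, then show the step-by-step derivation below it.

2,1,0

step 1: discover 2; path=2; order=2
step 2: discover 1; path=2>1; order=2,1
step 3: discover 0; path=2>1>0; order=2,1,0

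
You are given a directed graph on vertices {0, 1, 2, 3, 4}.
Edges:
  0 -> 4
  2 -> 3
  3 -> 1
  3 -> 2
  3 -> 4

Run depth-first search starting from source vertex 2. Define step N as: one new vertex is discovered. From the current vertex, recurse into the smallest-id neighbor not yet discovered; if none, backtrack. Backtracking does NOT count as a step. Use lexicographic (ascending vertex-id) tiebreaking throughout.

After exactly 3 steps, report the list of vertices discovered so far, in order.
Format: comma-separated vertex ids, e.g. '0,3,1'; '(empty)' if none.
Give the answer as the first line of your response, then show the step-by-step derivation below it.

2,3,1

step 1: discover 2; path=2; order=2
step 2: discover 3; path=2>3; order=2,3
step 3: discover 1; path=2>3>1; order=2,3,1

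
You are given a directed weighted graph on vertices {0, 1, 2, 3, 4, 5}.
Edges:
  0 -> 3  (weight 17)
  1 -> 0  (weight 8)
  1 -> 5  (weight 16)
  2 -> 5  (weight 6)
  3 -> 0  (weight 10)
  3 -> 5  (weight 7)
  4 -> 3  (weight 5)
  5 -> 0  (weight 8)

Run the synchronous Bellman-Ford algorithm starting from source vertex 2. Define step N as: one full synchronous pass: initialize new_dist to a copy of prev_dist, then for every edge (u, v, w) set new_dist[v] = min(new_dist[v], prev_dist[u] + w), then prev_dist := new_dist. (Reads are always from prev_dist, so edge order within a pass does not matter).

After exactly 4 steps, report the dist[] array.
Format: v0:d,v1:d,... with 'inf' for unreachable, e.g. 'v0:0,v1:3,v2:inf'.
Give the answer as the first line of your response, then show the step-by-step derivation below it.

v0:14,v1:inf,v2:0,v3:31,v4:inf,v5:6

step 1: dist = v0:inf,v1:inf,v2:0,v3:inf,v4:inf,v5:6
step 2: dist = v0:14,v1:inf,v2:0,v3:inf,v4:inf,v5:6
step 3: dist = v0:14,v1:inf,v2:0,v3:31,v4:inf,v5:6
step 4: dist = v0:14,v1:inf,v2:0,v3:31,v4:inf,v5:6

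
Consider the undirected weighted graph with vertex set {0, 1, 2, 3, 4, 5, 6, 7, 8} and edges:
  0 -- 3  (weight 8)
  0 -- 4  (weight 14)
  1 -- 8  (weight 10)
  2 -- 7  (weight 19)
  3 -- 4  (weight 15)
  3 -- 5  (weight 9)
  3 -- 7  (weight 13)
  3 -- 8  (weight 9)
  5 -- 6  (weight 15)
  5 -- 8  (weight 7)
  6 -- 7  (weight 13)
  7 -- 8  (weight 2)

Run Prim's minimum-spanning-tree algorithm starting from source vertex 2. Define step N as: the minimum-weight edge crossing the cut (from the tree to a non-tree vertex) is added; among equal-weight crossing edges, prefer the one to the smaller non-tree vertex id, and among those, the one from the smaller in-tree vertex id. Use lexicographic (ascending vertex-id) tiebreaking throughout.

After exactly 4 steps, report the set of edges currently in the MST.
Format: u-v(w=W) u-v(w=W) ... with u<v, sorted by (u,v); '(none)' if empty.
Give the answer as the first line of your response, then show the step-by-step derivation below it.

2-7(w=19) 3-5(w=9) 5-8(w=7) 7-8(w=2)

step 1: add edge 2-7 (w=19); MST = {2-7(w=19)}
step 2: add edge 7-8 (w=2); MST = {2-7(w=19) 7-8(w=2)}
step 3: add edge 5-8 (w=7); MST = {2-7(w=19) 5-8(w=7) 7-8(w=2)}
step 4: add edge 3-5 (w=9); MST = {2-7(w=19) 3-5(w=9) 5-8(w=7) 7-8(w=2)}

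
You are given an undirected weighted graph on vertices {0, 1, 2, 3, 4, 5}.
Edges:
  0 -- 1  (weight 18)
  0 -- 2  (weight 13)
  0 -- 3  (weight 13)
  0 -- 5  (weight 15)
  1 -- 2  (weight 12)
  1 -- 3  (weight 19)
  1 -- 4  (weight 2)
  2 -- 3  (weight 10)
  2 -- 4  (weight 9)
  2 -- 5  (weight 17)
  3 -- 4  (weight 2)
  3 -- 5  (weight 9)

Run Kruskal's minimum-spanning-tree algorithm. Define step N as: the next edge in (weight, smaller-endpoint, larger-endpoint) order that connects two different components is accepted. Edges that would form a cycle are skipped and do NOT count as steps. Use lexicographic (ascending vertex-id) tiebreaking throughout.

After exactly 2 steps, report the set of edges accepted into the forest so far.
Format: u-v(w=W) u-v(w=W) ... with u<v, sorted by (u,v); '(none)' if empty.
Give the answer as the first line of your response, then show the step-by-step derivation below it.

1-4(w=2) 3-4(w=2)

step 1: add edge 1-4 (w=2); MST = {1-4(w=2)}
step 2: add edge 3-4 (w=2); MST = {1-4(w=2) 3-4(w=2)}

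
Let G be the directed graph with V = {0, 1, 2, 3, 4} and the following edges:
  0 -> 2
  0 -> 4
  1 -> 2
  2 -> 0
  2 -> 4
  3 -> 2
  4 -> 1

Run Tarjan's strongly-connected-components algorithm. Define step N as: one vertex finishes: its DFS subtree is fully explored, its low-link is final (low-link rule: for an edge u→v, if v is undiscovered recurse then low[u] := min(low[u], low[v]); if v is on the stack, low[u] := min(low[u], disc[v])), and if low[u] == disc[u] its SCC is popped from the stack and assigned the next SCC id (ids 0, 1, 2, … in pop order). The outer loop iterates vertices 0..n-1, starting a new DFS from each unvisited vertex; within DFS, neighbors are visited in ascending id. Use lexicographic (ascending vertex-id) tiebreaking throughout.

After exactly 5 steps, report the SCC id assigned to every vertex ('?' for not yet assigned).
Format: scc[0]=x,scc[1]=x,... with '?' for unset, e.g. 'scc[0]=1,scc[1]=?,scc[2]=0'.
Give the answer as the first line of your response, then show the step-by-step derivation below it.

scc[0]=0,scc[1]=0,scc[2]=0,scc[3]=1,scc[4]=0

step 1: low=(low[0]=0,low[1]=1,low[2]=0,low[3]=?,low[4]=2); scc=(scc[0]=?,scc[1]=?,scc[2]=?,scc[3]=?,scc[4]=?)
step 2: low=(low[0]=0,low[1]=1,low[2]=0,low[3]=?,low[4]=1); scc=(scc[0]=?,scc[1]=?,scc[2]=?,scc[3]=?,scc[4]=?)
step 3: low=(low[0]=0,low[1]=1,low[2]=0,low[3]=?,low[4]=1); scc=(scc[0]=?,scc[1]=?,scc[2]=?,scc[3]=?,scc[4]=?)
step 4: low=(low[0]=0,low[1]=1,low[2]=0,low[3]=?,low[4]=1); scc=(scc[0]=0,scc[1]=0,scc[2]=0,scc[3]=?,scc[4]=0)
step 5: low=(low[0]=0,low[1]=1,low[2]=0,low[3]=4,low[4]=1); scc=(scc[0]=0,scc[1]=0,scc[2]=0,scc[3]=1,scc[4]=0)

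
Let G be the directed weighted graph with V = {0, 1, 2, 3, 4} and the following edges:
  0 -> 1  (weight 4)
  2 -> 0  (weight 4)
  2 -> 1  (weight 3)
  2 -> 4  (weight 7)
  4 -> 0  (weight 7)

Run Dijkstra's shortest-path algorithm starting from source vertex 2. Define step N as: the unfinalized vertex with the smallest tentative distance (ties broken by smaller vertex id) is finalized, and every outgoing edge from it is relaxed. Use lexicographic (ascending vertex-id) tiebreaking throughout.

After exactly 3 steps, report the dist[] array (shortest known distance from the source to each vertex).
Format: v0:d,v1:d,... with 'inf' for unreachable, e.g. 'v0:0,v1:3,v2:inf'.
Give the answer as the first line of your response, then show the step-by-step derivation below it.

v0:4,v1:3,v2:0,v3:inf,v4:7

step 1: dist = v0:4,v1:3,v2:0,v3:inf,v4:7
step 2: dist = v0:4,v1:3,v2:0,v3:inf,v4:7
step 3: dist = v0:4,v1:3,v2:0,v3:inf,v4:7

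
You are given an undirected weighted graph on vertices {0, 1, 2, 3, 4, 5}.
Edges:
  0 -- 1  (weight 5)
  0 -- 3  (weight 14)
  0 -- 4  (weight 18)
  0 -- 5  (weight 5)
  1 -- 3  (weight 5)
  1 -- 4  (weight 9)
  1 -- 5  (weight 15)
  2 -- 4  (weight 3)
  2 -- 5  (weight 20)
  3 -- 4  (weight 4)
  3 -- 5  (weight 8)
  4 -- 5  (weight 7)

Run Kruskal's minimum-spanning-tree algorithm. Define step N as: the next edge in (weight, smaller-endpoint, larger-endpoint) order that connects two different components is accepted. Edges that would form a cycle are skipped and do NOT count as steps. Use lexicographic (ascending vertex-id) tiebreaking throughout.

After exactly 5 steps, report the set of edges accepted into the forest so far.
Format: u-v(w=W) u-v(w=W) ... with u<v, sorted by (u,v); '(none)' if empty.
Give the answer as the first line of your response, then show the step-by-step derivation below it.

0-1(w=5) 0-5(w=5) 1-3(w=5) 2-4(w=3) 3-4(w=4)

step 1: add edge 2-4 (w=3); MST = {2-4(w=3)}
step 2: add edge 3-4 (w=4); MST = {2-4(w=3) 3-4(w=4)}
step 3: add edge 0-1 (w=5); MST = {0-1(w=5) 2-4(w=3) 3-4(w=4)}
step 4: add edge 0-5 (w=5); MST = {0-1(w=5) 0-5(w=5) 2-4(w=3) 3-4(w=4)}
step 5: add edge 1-3 (w=5); MST = {0-1(w=5) 0-5(w=5) 1-3(w=5) 2-4(w=3) 3-4(w=4)}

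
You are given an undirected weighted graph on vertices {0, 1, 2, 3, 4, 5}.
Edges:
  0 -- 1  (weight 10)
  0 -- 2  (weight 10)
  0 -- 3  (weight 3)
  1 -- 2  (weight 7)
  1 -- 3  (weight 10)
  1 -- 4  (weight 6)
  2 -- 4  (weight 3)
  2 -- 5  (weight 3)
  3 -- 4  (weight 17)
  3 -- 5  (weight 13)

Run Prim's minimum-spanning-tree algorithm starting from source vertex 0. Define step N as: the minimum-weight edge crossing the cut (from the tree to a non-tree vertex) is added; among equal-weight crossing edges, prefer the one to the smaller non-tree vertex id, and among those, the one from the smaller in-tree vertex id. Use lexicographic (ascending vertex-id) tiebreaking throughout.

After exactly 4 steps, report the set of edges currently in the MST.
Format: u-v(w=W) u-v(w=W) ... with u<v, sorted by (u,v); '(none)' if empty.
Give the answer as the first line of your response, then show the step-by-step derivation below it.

0-1(w=10) 0-3(w=3) 1-4(w=6) 2-4(w=3)

step 1: add edge 0-3 (w=3); MST = {0-3(w=3)}
step 2: add edge 0-1 (w=10); MST = {0-1(w=10) 0-3(w=3)}
step 3: add edge 1-4 (w=6); MST = {0-1(w=10) 0-3(w=3) 1-4(w=6)}
step 4: add edge 2-4 (w=3); MST = {0-1(w=10) 0-3(w=3) 1-4(w=6) 2-4(w=3)}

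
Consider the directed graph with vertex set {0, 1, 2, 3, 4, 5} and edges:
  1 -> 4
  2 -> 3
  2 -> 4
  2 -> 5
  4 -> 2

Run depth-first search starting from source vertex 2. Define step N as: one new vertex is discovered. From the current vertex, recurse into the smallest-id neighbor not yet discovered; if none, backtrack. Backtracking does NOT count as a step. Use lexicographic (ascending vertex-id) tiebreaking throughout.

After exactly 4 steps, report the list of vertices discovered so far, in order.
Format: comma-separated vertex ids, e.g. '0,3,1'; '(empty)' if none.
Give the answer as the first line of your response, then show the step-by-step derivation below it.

2,3,4,5

step 1: discover 2; path=2; order=2
step 2: discover 3; path=2>3; order=2,3
step 3: discover 4; path=2>4; order=2,3,4
step 4: discover 5; path=2>5; order=2,3,4,5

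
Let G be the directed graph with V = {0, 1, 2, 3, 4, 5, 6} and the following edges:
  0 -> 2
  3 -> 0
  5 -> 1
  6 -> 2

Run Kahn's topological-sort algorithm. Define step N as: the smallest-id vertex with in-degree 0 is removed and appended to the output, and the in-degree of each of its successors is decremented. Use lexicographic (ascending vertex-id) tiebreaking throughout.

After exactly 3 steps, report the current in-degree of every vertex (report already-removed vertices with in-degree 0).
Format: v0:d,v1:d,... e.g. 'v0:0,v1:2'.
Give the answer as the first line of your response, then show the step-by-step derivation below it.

v0:0,v1:1,v2:1,v3:0,v4:0,v5:0,v6:0

step 1: output 3; order=[3]; indeg=(0,1,2,0,0,0,0)
step 2: output 0; order=[3,0]; indeg=(0,1,1,0,0,0,0)
step 3: output 4; order=[3,0,4]; indeg=(0,1,1,0,0,0,0)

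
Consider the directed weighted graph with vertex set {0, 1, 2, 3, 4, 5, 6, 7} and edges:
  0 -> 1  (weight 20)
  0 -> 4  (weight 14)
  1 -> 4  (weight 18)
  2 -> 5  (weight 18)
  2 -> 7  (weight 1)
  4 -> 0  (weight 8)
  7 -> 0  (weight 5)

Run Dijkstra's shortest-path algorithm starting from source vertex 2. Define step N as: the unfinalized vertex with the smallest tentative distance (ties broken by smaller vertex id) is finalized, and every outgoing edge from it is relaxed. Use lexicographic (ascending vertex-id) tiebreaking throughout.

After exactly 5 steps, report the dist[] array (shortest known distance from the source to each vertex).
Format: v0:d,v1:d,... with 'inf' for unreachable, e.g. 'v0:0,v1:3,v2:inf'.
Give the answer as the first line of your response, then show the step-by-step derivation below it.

v0:6,v1:26,v2:0,v3:inf,v4:20,v5:18,v6:inf,v7:1

step 1: dist = v0:inf,v1:inf,v2:0,v3:inf,v4:inf,v5:18,v6:inf,v7:1
step 2: dist = v0:6,v1:inf,v2:0,v3:inf,v4:inf,v5:18,v6:inf,v7:1
step 3: dist = v0:6,v1:26,v2:0,v3:inf,v4:20,v5:18,v6:inf,v7:1
step 4: dist = v0:6,v1:26,v2:0,v3:inf,v4:20,v5:18,v6:inf,v7:1
step 5: dist = v0:6,v1:26,v2:0,v3:inf,v4:20,v5:18,v6:inf,v7:1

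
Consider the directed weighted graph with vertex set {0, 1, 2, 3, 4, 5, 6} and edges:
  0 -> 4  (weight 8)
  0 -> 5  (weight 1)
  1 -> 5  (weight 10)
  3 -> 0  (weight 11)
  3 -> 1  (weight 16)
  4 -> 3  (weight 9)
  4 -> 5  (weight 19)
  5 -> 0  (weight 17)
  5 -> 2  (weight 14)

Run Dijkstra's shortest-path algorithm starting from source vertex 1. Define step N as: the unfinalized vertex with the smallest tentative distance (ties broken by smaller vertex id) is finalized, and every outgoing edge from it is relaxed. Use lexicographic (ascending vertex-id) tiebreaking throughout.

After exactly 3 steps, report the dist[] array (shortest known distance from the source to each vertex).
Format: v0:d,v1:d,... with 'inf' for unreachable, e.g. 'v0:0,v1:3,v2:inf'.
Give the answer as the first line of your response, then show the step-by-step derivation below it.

v0:27,v1:0,v2:24,v3:inf,v4:inf,v5:10,v6:inf

step 1: dist = v0:inf,v1:0,v2:inf,v3:inf,v4:inf,v5:10,v6:inf
step 2: dist = v0:27,v1:0,v2:24,v3:inf,v4:inf,v5:10,v6:inf
step 3: dist = v0:27,v1:0,v2:24,v3:inf,v4:inf,v5:10,v6:inf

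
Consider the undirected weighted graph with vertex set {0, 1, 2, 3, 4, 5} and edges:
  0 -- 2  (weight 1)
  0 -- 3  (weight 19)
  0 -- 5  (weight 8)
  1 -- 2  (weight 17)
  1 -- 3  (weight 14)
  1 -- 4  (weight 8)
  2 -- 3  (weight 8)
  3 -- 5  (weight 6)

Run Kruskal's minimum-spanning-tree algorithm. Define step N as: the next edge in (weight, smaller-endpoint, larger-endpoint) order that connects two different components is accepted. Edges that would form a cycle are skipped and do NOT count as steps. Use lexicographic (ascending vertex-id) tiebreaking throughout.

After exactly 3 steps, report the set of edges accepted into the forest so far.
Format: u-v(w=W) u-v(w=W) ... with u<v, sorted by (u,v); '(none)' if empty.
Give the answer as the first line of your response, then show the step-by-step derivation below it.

0-2(w=1) 0-5(w=8) 3-5(w=6)

step 1: add edge 0-2 (w=1); MST = {0-2(w=1)}
step 2: add edge 3-5 (w=6); MST = {0-2(w=1) 3-5(w=6)}
step 3: add edge 0-5 (w=8); MST = {0-2(w=1) 0-5(w=8) 3-5(w=6)}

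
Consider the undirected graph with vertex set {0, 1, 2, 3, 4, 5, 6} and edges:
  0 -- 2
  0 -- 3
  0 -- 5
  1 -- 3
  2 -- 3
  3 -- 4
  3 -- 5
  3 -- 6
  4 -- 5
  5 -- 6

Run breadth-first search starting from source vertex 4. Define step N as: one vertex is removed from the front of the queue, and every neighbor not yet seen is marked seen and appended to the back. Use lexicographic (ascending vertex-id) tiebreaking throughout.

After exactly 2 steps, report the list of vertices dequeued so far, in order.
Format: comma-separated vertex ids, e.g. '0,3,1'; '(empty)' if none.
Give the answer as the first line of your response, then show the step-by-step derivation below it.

4,3

step 1: dequeue 4; queue=[3,5]; order=4
step 2: dequeue 3; queue=[5,0,1,2,6]; order=4,3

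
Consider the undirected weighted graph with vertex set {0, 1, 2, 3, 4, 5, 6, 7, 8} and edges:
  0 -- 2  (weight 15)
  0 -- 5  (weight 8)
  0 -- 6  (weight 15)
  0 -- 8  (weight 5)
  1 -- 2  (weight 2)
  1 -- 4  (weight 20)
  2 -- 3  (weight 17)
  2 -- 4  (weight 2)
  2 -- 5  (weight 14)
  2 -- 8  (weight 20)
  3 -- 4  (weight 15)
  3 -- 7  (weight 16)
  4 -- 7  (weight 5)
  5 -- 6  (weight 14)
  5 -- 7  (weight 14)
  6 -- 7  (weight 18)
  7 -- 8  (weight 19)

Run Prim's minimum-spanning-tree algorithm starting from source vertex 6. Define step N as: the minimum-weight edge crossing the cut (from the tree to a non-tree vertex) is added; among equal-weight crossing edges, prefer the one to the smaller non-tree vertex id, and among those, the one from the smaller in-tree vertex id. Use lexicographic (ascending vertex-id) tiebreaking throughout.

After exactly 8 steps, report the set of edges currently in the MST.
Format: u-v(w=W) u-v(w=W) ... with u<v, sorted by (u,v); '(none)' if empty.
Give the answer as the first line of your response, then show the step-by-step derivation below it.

0-5(w=8) 0-8(w=5) 1-2(w=2) 2-4(w=2) 2-5(w=14) 3-4(w=15) 4-7(w=5) 5-6(w=14)

step 1: add edge 5-6 (w=14); MST = {5-6(w=14)}
step 2: add edge 0-5 (w=8); MST = {0-5(w=8) 5-6(w=14)}
step 3: add edge 0-8 (w=5); MST = {0-5(w=8) 0-8(w=5) 5-6(w=14)}
step 4: add edge 2-5 (w=14); MST = {0-5(w=8) 0-8(w=5) 2-5(w=14) 5-6(w=14)}
step 5: add edge 1-2 (w=2); MST = {0-5(w=8) 0-8(w=5) 1-2(w=2) 2-5(w=14) 5-6(w=14)}
step 6: add edge 2-4 (w=2); MST = {0-5(w=8) 0-8(w=5) 1-2(w=2) 2-4(w=2) 2-5(w=14) 5-6(w=14)}
step 7: add edge 4-7 (w=5); MST = {0-5(w=8) 0-8(w=5) 1-2(w=2) 2-4(w=2) 2-5(w=14) 4-7(w=5) 5-6(w=14)}
step 8: add edge 3-4 (w=15); MST = {0-5(w=8) 0-8(w=5) 1-2(w=2) 2-4(w=2) 2-5(w=14) 3-4(w=15) 4-7(w=5) 5-6(w=14)}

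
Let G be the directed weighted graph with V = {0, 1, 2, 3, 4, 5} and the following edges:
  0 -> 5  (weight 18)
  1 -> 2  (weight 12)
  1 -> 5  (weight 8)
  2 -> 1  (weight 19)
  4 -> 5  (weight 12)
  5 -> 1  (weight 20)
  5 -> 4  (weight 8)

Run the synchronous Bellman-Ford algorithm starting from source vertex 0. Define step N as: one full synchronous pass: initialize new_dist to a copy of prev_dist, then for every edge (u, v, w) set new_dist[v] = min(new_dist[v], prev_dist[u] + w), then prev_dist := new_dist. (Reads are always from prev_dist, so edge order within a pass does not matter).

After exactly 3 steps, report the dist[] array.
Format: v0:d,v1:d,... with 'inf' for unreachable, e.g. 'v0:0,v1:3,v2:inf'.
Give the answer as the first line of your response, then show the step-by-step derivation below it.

v0:0,v1:38,v2:50,v3:inf,v4:26,v5:18

step 1: dist = v0:0,v1:inf,v2:inf,v3:inf,v4:inf,v5:18
step 2: dist = v0:0,v1:38,v2:inf,v3:inf,v4:26,v5:18
step 3: dist = v0:0,v1:38,v2:50,v3:inf,v4:26,v5:18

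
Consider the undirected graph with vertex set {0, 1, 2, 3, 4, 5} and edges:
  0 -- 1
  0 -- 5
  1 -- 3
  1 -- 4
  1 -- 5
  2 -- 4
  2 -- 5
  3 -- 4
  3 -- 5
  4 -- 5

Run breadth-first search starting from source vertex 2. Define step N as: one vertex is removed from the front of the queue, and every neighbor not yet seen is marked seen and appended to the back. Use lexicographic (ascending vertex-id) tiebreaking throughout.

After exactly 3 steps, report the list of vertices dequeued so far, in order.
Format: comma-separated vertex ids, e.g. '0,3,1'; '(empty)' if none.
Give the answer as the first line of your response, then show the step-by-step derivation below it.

2,4,5

step 1: dequeue 2; queue=[4,5]; order=2
step 2: dequeue 4; queue=[5,1,3]; order=2,4
step 3: dequeue 5; queue=[1,3,0]; order=2,4,5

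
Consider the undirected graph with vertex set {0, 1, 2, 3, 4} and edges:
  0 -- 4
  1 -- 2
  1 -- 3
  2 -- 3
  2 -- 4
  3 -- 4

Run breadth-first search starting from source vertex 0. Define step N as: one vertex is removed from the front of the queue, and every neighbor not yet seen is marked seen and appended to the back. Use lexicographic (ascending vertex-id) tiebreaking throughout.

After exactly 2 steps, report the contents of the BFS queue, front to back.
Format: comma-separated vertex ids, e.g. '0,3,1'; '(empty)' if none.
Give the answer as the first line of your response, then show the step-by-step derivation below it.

2,3

step 1: dequeue 0; queue=[4]; order=0
step 2: dequeue 4; queue=[2,3]; order=0,4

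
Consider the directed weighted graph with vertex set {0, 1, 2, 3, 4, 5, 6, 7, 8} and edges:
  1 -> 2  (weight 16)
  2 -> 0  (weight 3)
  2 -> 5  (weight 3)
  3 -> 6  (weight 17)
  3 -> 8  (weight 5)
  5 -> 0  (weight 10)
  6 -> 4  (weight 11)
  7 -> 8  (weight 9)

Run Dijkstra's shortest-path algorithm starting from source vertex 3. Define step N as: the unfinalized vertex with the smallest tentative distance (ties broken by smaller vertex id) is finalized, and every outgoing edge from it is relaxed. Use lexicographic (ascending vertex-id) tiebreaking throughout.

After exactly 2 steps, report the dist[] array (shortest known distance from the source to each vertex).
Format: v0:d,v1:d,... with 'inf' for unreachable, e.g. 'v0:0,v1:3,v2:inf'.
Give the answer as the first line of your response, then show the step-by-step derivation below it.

v0:inf,v1:inf,v2:inf,v3:0,v4:inf,v5:inf,v6:17,v7:inf,v8:5

step 1: dist = v0:inf,v1:inf,v2:inf,v3:0,v4:inf,v5:inf,v6:17,v7:inf,v8:5
step 2: dist = v0:inf,v1:inf,v2:inf,v3:0,v4:inf,v5:inf,v6:17,v7:inf,v8:5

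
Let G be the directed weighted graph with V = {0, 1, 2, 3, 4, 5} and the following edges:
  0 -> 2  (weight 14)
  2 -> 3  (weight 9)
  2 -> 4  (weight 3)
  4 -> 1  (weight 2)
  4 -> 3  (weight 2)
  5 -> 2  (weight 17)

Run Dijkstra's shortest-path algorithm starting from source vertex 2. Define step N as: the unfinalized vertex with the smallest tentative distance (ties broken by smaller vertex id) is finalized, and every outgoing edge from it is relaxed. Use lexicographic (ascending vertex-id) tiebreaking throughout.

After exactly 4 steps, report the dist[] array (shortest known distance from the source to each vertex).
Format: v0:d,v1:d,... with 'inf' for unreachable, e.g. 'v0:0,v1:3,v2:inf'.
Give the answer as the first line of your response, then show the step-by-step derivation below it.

v0:inf,v1:5,v2:0,v3:5,v4:3,v5:inf

step 1: dist = v0:inf,v1:inf,v2:0,v3:9,v4:3,v5:inf
step 2: dist = v0:inf,v1:5,v2:0,v3:5,v4:3,v5:inf
step 3: dist = v0:inf,v1:5,v2:0,v3:5,v4:3,v5:inf
step 4: dist = v0:inf,v1:5,v2:0,v3:5,v4:3,v5:inf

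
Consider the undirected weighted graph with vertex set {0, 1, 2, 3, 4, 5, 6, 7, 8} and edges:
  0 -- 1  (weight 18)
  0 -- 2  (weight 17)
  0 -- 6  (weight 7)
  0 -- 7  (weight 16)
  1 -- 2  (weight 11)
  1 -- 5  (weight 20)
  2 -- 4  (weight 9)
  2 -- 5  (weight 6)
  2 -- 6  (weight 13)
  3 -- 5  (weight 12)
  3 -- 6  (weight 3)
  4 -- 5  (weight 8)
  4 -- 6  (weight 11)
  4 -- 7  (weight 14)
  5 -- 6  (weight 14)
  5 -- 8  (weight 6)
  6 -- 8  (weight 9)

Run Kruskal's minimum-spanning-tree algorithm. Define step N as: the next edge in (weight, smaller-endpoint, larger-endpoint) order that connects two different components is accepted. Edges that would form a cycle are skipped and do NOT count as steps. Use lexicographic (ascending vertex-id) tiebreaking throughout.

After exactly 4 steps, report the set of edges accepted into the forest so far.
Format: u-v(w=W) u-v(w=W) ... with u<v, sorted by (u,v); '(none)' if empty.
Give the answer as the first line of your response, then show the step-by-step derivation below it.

0-6(w=7) 2-5(w=6) 3-6(w=3) 5-8(w=6)

step 1: add edge 3-6 (w=3); MST = {3-6(w=3)}
step 2: add edge 2-5 (w=6); MST = {2-5(w=6) 3-6(w=3)}
step 3: add edge 5-8 (w=6); MST = {2-5(w=6) 3-6(w=3) 5-8(w=6)}
step 4: add edge 0-6 (w=7); MST = {0-6(w=7) 2-5(w=6) 3-6(w=3) 5-8(w=6)}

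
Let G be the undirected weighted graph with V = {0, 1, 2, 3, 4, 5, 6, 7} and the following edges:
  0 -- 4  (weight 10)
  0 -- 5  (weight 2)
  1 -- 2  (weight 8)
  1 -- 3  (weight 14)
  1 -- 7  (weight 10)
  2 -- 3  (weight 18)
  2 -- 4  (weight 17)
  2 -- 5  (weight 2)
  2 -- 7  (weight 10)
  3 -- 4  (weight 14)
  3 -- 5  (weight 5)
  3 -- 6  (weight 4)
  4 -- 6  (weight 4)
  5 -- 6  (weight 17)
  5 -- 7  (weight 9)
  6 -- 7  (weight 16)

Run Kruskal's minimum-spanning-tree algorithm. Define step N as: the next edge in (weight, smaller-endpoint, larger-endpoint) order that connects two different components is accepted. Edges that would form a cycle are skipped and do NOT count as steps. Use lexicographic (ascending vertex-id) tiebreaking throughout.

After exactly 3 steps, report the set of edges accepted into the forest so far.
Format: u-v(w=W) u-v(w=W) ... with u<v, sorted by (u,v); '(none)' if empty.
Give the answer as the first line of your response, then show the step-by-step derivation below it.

0-5(w=2) 2-5(w=2) 3-6(w=4)

step 1: add edge 0-5 (w=2); MST = {0-5(w=2)}
step 2: add edge 2-5 (w=2); MST = {0-5(w=2) 2-5(w=2)}
step 3: add edge 3-6 (w=4); MST = {0-5(w=2) 2-5(w=2) 3-6(w=4)}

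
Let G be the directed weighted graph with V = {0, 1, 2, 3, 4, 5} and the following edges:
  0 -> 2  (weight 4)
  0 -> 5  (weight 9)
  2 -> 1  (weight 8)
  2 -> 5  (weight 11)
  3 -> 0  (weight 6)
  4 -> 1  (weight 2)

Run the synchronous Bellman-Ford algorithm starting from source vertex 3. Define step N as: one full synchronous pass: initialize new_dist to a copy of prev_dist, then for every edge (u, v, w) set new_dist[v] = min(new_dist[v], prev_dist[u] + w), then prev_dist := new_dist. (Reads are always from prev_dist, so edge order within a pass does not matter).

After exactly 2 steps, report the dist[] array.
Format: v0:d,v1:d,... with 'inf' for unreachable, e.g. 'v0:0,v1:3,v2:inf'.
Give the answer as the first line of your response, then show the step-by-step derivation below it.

v0:6,v1:inf,v2:10,v3:0,v4:inf,v5:15

step 1: dist = v0:6,v1:inf,v2:inf,v3:0,v4:inf,v5:inf
step 2: dist = v0:6,v1:inf,v2:10,v3:0,v4:inf,v5:15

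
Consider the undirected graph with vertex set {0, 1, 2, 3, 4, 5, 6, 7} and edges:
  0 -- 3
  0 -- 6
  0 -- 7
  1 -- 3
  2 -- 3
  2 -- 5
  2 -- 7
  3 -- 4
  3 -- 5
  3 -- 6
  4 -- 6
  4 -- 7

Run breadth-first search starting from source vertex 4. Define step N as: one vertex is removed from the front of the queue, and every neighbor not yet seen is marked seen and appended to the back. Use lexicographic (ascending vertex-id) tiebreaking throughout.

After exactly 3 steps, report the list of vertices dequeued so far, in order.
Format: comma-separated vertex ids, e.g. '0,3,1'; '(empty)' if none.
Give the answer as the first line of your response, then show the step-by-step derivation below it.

4,3,6

step 1: dequeue 4; queue=[3,6,7]; order=4
step 2: dequeue 3; queue=[6,7,0,1,2,5]; order=4,3
step 3: dequeue 6; queue=[7,0,1,2,5]; order=4,3,6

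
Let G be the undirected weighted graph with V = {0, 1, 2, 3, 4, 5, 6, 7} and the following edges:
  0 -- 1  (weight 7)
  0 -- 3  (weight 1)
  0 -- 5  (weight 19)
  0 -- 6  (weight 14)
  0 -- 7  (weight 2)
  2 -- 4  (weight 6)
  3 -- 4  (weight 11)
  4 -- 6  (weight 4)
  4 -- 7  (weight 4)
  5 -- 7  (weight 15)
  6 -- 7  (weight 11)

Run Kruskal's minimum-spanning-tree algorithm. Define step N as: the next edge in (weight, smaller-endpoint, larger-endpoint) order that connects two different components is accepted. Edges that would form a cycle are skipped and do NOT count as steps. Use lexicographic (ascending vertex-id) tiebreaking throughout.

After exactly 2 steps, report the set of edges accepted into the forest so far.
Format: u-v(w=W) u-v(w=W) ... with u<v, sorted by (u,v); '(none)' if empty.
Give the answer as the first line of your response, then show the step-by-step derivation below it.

0-3(w=1) 0-7(w=2)

step 1: add edge 0-3 (w=1); MST = {0-3(w=1)}
step 2: add edge 0-7 (w=2); MST = {0-3(w=1) 0-7(w=2)}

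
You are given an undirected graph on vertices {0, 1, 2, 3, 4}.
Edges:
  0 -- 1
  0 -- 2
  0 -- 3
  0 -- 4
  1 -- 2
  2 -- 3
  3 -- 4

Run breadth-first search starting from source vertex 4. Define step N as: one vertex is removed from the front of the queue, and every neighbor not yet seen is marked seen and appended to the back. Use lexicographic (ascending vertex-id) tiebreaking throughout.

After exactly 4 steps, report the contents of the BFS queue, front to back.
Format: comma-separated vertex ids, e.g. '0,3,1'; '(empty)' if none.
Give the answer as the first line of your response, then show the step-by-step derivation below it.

2

step 1: dequeue 4; queue=[0,3]; order=4
step 2: dequeue 0; queue=[3,1,2]; order=4,0
step 3: dequeue 3; queue=[1,2]; order=4,0,3
step 4: dequeue 1; queue=[2]; order=4,0,3,1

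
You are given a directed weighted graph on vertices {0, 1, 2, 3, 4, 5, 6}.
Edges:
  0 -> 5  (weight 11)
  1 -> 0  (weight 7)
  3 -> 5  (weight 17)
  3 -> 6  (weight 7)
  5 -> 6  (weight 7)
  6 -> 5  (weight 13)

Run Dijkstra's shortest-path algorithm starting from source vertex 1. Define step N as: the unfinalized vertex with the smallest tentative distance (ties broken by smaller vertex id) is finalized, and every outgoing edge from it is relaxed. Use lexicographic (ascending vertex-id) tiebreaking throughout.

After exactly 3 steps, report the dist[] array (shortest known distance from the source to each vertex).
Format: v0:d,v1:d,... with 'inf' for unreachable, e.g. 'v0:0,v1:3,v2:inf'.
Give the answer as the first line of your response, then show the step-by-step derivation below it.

v0:7,v1:0,v2:inf,v3:inf,v4:inf,v5:18,v6:25

step 1: dist = v0:7,v1:0,v2:inf,v3:inf,v4:inf,v5:inf,v6:inf
step 2: dist = v0:7,v1:0,v2:inf,v3:inf,v4:inf,v5:18,v6:inf
step 3: dist = v0:7,v1:0,v2:inf,v3:inf,v4:inf,v5:18,v6:25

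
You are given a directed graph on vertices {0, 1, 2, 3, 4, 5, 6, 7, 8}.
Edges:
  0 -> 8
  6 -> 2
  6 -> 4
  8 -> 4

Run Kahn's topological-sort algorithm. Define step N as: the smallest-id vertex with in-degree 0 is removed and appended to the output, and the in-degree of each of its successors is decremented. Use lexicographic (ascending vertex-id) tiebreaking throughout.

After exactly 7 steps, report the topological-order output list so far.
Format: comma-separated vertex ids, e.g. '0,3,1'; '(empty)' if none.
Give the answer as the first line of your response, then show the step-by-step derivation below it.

0,1,3,5,6,2,7

step 1: output 0; order=[0]; indeg=(0,0,1,0,2,0,0,0,0)
step 2: output 1; order=[0,1]; indeg=(0,0,1,0,2,0,0,0,0)
step 3: output 3; order=[0,1,3]; indeg=(0,0,1,0,2,0,0,0,0)
step 4: output 5; order=[0,1,3,5]; indeg=(0,0,1,0,2,0,0,0,0)
step 5: output 6; order=[0,1,3,5,6]; indeg=(0,0,0,0,1,0,0,0,0)
step 6: output 2; order=[0,1,3,5,6,2]; indeg=(0,0,0,0,1,0,0,0,0)
step 7: output 7; order=[0,1,3,5,6,2,7]; indeg=(0,0,0,0,1,0,0,0,0)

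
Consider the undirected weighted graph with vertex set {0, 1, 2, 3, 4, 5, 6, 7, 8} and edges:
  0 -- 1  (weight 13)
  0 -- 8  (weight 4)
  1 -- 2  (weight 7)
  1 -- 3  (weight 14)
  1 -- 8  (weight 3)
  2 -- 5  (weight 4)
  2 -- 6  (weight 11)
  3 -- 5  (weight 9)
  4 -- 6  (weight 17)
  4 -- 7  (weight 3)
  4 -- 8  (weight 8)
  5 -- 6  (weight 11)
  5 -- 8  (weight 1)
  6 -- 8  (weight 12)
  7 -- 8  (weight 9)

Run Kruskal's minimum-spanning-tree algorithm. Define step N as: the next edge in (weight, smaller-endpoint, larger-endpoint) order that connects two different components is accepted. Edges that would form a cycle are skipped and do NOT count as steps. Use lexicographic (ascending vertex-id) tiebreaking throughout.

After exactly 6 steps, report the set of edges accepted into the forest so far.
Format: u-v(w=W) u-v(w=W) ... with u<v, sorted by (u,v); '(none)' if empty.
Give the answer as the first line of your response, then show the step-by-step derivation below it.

0-8(w=4) 1-8(w=3) 2-5(w=4) 4-7(w=3) 4-8(w=8) 5-8(w=1)

step 1: add edge 5-8 (w=1); MST = {5-8(w=1)}
step 2: add edge 1-8 (w=3); MST = {1-8(w=3) 5-8(w=1)}
step 3: add edge 4-7 (w=3); MST = {1-8(w=3) 4-7(w=3) 5-8(w=1)}
step 4: add edge 0-8 (w=4); MST = {0-8(w=4) 1-8(w=3) 4-7(w=3) 5-8(w=1)}
step 5: add edge 2-5 (w=4); MST = {0-8(w=4) 1-8(w=3) 2-5(w=4) 4-7(w=3) 5-8(w=1)}
step 6: add edge 4-8 (w=8); MST = {0-8(w=4) 1-8(w=3) 2-5(w=4) 4-7(w=3) 4-8(w=8) 5-8(w=1)}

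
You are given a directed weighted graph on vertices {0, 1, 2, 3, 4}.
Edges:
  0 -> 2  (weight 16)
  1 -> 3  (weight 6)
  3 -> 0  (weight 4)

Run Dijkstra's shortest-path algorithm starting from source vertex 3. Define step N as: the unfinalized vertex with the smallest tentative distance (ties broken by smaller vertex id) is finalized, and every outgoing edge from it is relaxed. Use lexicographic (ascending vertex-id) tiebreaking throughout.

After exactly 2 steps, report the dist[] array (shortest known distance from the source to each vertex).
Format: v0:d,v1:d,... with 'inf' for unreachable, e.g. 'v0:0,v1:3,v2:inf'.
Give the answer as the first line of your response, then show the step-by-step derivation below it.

v0:4,v1:inf,v2:20,v3:0,v4:inf

step 1: dist = v0:4,v1:inf,v2:inf,v3:0,v4:inf
step 2: dist = v0:4,v1:inf,v2:20,v3:0,v4:inf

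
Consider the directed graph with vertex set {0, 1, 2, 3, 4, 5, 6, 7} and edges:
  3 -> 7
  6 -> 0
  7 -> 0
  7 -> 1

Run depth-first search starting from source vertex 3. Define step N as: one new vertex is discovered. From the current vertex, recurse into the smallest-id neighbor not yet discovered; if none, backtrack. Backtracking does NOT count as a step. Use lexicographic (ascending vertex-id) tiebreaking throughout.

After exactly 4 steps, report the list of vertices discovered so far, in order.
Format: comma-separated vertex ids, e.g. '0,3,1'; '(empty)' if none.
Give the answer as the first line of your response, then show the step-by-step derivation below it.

3,7,0,1

step 1: discover 3; path=3; order=3
step 2: discover 7; path=3>7; order=3,7
step 3: discover 0; path=3>7>0; order=3,7,0
step 4: discover 1; path=3>7>1; order=3,7,0,1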